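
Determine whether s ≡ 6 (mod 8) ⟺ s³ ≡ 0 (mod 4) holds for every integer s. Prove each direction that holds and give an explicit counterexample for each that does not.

[⇒] Suppose s ≡ 6 (mod 8). Then s³ ≡ 6³ = 216 (mod 8), and since 4 ∣ 8, also s³ ≡ 0 (mod 4).

[⇐] This fails: take s = 0. Then 0³ = 0 ≡ 0 (mod 4), yet 0 ≡ 0 (mod 8), not 6.

Only the forward implication holds.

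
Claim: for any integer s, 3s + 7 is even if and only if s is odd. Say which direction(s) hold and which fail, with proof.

(→) Suppose 3s + 7 is even. Since 3 is odd, 3s and s have the same parity, so 3s + 7 ≡ s + 7 (mod 2). As 7 is odd, 3s + 7 is even exactly when s is odd. Thus s is odd.

(←) Conversely, suppose s is odd; write s = 2j + 1. Then 3s + 7 = 3·(2j + 1) + 7 = 2·3j + 10, which is even.

Both implications hold.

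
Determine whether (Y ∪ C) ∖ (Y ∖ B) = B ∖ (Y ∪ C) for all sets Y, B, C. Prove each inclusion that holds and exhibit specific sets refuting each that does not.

Forward inclusion. This inclusion fails. Take Y = {1}, B = {1}, C = ∅; then 1 ∈ (Y ∪ C) ∖ (Y ∖ B) but 1 ∉ B ∖ (Y ∪ C).

Reverse inclusion. This inclusion fails. Take Y = ∅, B = {1}, C = ∅; then 1 ∈ B ∖ (Y ∪ C) but 1 ∉ (Y ∪ C) ∖ (Y ∖ B).

Neither inclusion holds.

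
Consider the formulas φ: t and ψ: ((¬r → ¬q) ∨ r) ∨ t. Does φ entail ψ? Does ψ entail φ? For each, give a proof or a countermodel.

(⇒) holds; (⇐) fails.

Forward direction. Assume the antecedent. If q is true, the antecedent forces (q = T, r = F, t = T) or (q = T, r = T, t = T), and ((¬r → ¬q) ∨ r) ∨ t holds there. If q is false, ((¬r → ¬q) ∨ r) ∨ t reduces to true regardless of the other variables. Either way ((¬r → ¬q) ∨ r) ∨ t holds.

Converse. This fails. Under q = F, r = F, t = F, the left side is false but the right side is true.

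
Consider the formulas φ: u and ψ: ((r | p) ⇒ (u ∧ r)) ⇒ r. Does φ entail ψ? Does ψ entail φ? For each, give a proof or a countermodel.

Both directions fail.

[⇒] This fails. Under r = F, p = F, u = T, the left side is true but the right side is false.

[⇐] This fails. Under r = T, p = F, u = F, the left side is false but the right side is true.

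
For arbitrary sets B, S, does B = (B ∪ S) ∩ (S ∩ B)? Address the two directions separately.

(⊆) This inclusion fails. Take B = {1}, S = ∅; then 1 ∈ B but 1 ∉ (B ∪ S) ∩ (S ∩ B).

(⊇) Let x ∈ (B ∪ S) ∩ (S ∩ B). Then x ∈ B ∩ S, from which x ∈ B.

Only the reverse inclusion holds.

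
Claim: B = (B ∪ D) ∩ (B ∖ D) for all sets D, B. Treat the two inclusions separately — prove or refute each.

Forward inclusion. This inclusion fails. Take D = {1}, B = {1}; then 1 ∈ B but 1 ∉ (B ∪ D) ∩ (B ∖ D).

Reverse inclusion. Let x ∈ (B ∪ D) ∩ (B ∖ D). Then x ∈ B and x ∉ D, from which x ∈ B.

Only the reverse inclusion holds.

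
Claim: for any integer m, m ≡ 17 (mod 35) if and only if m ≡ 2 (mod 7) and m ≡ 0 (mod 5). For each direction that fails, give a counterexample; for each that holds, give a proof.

(⇒) fails and (⇐) fails.

(⟹) This fails: m = 17 gives 17 ≡ 17 (mod 35) but 17 ≡ 3 (mod 7), so the conjunction on the right does not hold.

(⟸) This fails: m = 30 satisfies both congruences on the right (30 ≡ 2 mod 7 and 30 ≡ 0 mod 5) yet 30 ≡ 30 (mod 35), not 17.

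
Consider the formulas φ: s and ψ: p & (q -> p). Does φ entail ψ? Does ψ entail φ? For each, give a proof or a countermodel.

Neither implication holds.

(⟹) This fails. Under p = F, q = F, s = T, the left side is true but the right side is false.

(⟸) This fails. Under p = T, q = F, s = F, the left side is false but the right side is true.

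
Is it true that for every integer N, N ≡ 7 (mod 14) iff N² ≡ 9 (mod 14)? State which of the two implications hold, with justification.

Neither implication holds.

(⟹) This fails: take N = 7. Then 7 ≡ 7 (mod 14), but 7² = 49 ≡ 7 (mod 14), not 9.

(⟸) This fails: take N = 3. Then 3² = 9 ≡ 9 (mod 14), yet 3 ≡ 3 (mod 14), not 7.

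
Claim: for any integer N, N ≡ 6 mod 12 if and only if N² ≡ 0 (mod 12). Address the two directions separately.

[⇒] Suppose N ≡ 6 mod 12. Write N = 12j + 6. Then (12j + 6)² = 144j² + 144j + 36 = 12(12j² + 12j + 3) + 0, so N² ≡ 0 (mod 12).

[⇐] This fails: take N = 0. Then 0² = 0 ≡ 0 (mod 12), yet 0 ≡ 0 (mod 12), not 6.

(⇒) holds; (⇐) fails.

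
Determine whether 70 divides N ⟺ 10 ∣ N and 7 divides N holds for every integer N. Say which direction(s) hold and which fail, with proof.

The biconditional holds.

[⇒] If 70 ∣ N, write N = 70q. Since 70 = 7·10, N = 10·(7q), so 10 ∣ N; and since 70 = 10·7, N = 7·(10q), so 7 ∣ N.

[⇐] Suppose 10 ∣ N and 7 ∣ N. Any common multiple of 10 and 7 is a multiple of their lcm; here gcd(10, 7) = 1, so lcm(10, 7) = 10·7 = 70, so 70 ∣ N.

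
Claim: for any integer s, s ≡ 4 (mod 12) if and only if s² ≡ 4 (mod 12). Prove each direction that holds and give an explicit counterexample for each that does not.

Only the forward implication holds.

(⟹) Suppose s ≡ 4 (mod 12). Write s = 12j + 4. Then (12j + 4)² = 144j² + 96j + 16 = 12(12j² + 8j + 1) + 4, so s² ≡ 4 (mod 12).

(⟸) This fails: take s = 2. Then 2² = 4 ≡ 4 (mod 12), yet 2 ≡ 2 (mod 12), not 4.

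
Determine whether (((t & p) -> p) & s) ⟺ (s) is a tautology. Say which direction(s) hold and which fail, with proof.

Both implications hold.

[⇒] Assume the antecedent. If s is true, s reduces to true regardless of the other variables. If s is false, the antecedent cannot hold. Either way s holds.

[⇐] Assume the antecedent. If s is true, ((t & p) -> p) & s reduces to true regardless of the other variables. If s is false, the antecedent cannot hold. Either way ((t & p) -> p) & s holds.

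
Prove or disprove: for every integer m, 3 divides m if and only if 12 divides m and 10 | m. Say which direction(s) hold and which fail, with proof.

Only the reverse direction holds.

(⇐) Suppose 12 ∣ m and 10 ∣ m. Any common multiple of 12 and 10 is a multiple of their lcm; here lcm(12, 10) = 12·10/gcd(12, 10) = 120/2 = 60, so 60 ∣ m. Since 3 ∣ 60, it follows that 3 ∣ m.

(⇒) This fails: take m = 3. Certainly 3 ∣ 3, but 12 ∤ 3.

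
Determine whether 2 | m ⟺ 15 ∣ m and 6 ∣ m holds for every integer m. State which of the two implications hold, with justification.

(⇒) fails; (⇐) holds.

(→) This fails: take m = 2. Certainly 2 ∣ 2, but 15 ∤ 2.

(←) Suppose 15 ∣ m and 6 ∣ m. Any common multiple of 15 and 6 is a multiple of their lcm; here lcm(15, 6) = 15·6/gcd(15, 6) = 90/3 = 30, so 30 ∣ m. Since 2 ∣ 30, it follows that 2 ∣ m.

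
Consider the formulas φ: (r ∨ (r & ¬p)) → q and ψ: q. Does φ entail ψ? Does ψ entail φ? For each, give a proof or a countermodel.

[⇒] This fails. Under q = F, r = F, p = F, the left side is true but the right side is false.

[⇐] Assume the antecedent. If q is true, (r ∨ (r & ¬p)) → q reduces to true regardless of the other variables. If q is false, the antecedent cannot hold. Either way (r ∨ (r & ¬p)) → q holds.

Only the converse holds.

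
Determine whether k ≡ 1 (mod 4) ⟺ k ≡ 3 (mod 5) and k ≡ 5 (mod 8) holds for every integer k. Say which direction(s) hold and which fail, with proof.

(⇒) fails; (⇐) holds.

(⇒) This fails: k = 1 gives 1 ≡ 1 (mod 4) but 1 ≡ 1 (mod 5), so the conjunction on the right does not hold.

(⇐) Conversely, if k ≡ 3 (mod 5) and k ≡ 5 (mod 8), then by the Chinese remainder theorem k ≡ 13 (mod 40). Since 13 ≡ 1 (mod 4) and 4 ∣ 40, we get k ≡ 1 (mod 4).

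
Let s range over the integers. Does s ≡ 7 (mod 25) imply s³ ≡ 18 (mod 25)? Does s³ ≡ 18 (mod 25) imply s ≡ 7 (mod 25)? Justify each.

Equivalent; both directions hold.

[⇐] Suppose s³ ≡ 18 (mod 25). The only residue r in {0, …, 24} with r³ ≡ 18 (mod 25) is r = 7, so s ≡ 7 (mod 25).

[⇒] Suppose s ≡ 7 (mod 25). Write s = 25j + 7. Then (25j + 7)³ = 15625j³ + 13125j² + 3675j + 343 = 25(625j³ + 525j² + 147j + 13) + 18, so s³ ≡ 18 (mod 25).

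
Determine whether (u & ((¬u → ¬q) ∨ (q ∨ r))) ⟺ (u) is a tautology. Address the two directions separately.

(→) Assume the antecedent. If u is true, u reduces to true regardless of the other variables. If u is false, the antecedent cannot hold. Either way u holds.

(←) Assume the antecedent. If u is true, u & ((¬u → ¬q) ∨ (q ∨ r)) reduces to true regardless of the other variables. If u is false, the antecedent cannot hold. Either way u & ((¬u → ¬q) ∨ (q ∨ r)) holds.

Equivalent; both directions hold.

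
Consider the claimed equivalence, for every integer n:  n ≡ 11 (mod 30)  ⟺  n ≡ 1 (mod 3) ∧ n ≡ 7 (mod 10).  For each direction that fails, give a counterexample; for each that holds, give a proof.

Neither direction holds.

[⇒] This fails: n = 11 gives 11 ≡ 11 (mod 30) but 11 ≡ 2 (mod 3), so the conjunction on the right does not hold.

[⇐] This fails: n = 7 satisfies both congruences on the right (7 ≡ 1 mod 3 and 7 ≡ 7 mod 10) yet 7 ≡ 7 (mod 30), not 11.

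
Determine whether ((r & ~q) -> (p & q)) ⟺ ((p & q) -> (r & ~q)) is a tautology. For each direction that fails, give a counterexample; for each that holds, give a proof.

[⇒] This fails. Under r = F, q = T, p = T, the left side is true but the right side is false.

[⇐] This fails. Under r = T, q = F, p = F, the left side is false but the right side is true.

Neither implication holds.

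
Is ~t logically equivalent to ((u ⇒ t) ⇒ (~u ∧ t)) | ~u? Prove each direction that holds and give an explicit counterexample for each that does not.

Not equivalent: only (⇒) holds.

[⇒] Assume the antecedent. If u is true, the antecedent forces (u = T, t = F), and ((u ⇒ t) ⇒ (~u ∧ t)) | ~u holds there. If u is false, ((u ⇒ t) ⇒ (~u ∧ t)) | ~u reduces to true regardless of the other variables. Either way ((u ⇒ t) ⇒ (~u ∧ t)) | ~u holds.

[⇐] This fails. Under u = F, t = T, the left side is false but the right side is true.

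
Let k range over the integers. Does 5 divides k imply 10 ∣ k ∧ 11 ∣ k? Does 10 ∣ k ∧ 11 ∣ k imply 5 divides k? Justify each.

(→) This fails: take k = 5. Certainly 5 ∣ 5, but 10 ∤ 5.

(←) Suppose 10 ∣ k and 11 ∣ k. Any common multiple of 10 and 11 is a multiple of their lcm; here gcd(10, 11) = 1, so lcm(10, 11) = 10·11 = 110, so 110 ∣ k. Since 5 ∣ 110, it follows that 5 ∣ k.

Only the converse holds.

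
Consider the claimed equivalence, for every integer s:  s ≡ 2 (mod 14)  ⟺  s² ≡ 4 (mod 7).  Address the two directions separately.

[⇒] Suppose s ≡ 2 (mod 14). Then s² ≡ 2² = 4 (mod 14), and since 7 ∣ 14, also s² ≡ 4 (mod 7).

[⇐] This fails: take s = 5. Then 5² = 25 ≡ 4 (mod 7), yet 5 ≡ 5 (mod 14), not 2.

(⇒) holds; (⇐) fails.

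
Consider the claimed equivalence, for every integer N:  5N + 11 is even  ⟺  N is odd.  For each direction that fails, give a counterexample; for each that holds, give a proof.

The biconditional holds.

Forward direction. Suppose 5N + 11 is even. Since 5 is odd, 5N and N have the same parity, so 5N + 11 ≡ N + 11 (mod 2). As 11 is odd, 5N + 11 is even exactly when N is odd. Thus N is odd.

Converse. Suppose N is odd; write N = 2j + 1. Then 5N + 11 = 5·(2j + 1) + 11 = 2·5j + 16, which is even.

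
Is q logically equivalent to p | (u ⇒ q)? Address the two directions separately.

(⟹) Assume the antecedent. If p is true, p | (u ⇒ q) reduces to true regardless of the other variables. If p is false, the antecedent forces (p = F, q = T, u = F) or (p = F, q = T, u = T), and p | (u ⇒ q) holds there. Either way p | (u ⇒ q) holds.

(⟸) This fails. Under p = F, q = F, u = F, the left side is false but the right side is true.

Not equivalent: only (⇒) holds.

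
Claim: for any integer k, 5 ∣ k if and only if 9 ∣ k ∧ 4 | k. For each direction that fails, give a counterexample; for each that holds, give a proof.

Neither implication holds.

(⇒) This fails: take k = 5. Certainly 5 ∣ 5, but 9 ∤ 5.

(⇐) This fails: take k = 36. Both 9 ∣ 36 and 4 ∣ 36, yet 36 is not a multiple of 5 (since 36 = 7·5 + 1), so 5 ∤ 36.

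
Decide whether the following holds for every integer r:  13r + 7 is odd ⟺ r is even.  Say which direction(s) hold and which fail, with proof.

(⟹) Suppose 13r + 7 is odd. Since 13 is odd, 13r and r have the same parity, so 13r + 7 ≡ r + 7 (mod 2). As 7 is odd, 13r + 7 is odd exactly when r is even. Thus r is even.

(⟸) Conversely, suppose r is even; write r = 2j. Then 13r + 7 = 13·(2j) + 7 = 2·13j + 7, which is odd.

The biconditional holds.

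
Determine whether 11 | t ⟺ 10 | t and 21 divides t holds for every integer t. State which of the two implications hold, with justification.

Forward direction. This fails: take t = 11. Certainly 11 ∣ 11, but 10 ∤ 11.

Converse. This fails: take t = 210. Both 10 ∣ 210 and 21 ∣ 210, yet 210 is not a multiple of 11 (since 210 = 19·11 + 1), so 11 ∤ 210.

Neither direction holds.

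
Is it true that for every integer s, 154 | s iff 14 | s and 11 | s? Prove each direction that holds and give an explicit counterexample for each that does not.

Both implications hold.

(←) Suppose 14 ∣ s and 11 ∣ s. Any common multiple of 14 and 11 is a multiple of their lcm; here gcd(14, 11) = 1, so lcm(14, 11) = 14·11 = 154, so 154 ∣ s.

(→) If 154 ∣ s, write s = 154q. Since 154 = 11·14, s = 14·(11q), so 14 ∣ s; and since 154 = 14·11, s = 11·(14q), so 11 ∣ s.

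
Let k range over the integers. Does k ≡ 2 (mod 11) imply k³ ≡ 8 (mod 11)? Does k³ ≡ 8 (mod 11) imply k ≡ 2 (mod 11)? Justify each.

The biconditional holds.

(⟹) Suppose k ≡ 2 (mod 11). Write k = 11j + 2. Then (11j + 2)³ = 1331j³ + 726j² + 132j + 8 = 11(121j³ + 66j² + 12j) + 8, so k³ ≡ 8 (mod 11).

(⟸) For the converse, argue contrapositively. If k ≢ 2 (mod 11), then k is congruent to one of 0, 1, 3, 4, 5, 6, 7, 8, 9, 10 modulo 11, and these give k³ ≡ 0, 1, 5, 9, 4, 7, 2, 6, 3, 10 respectively — never 8.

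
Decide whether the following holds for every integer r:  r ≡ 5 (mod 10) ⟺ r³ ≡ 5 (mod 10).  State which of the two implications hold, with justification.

Both directions hold.

[⇒] Suppose r ≡ 5 (mod 10). Write r = 10j + 5. Then (10j + 5)³ = 1000j³ + 1500j² + 750j + 125 = 10(100j³ + 150j² + 75j + 12) + 5, so r³ ≡ 5 (mod 10).

[⇐] Conversely, suppose r³ ≡ 5 (mod 10). The only residue r in {0, …, 9} with r³ ≡ 5 (mod 10) is r = 5, so r ≡ 5 (mod 10).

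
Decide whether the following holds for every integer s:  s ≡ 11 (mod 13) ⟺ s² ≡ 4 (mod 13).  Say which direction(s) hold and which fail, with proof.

Forward direction. Suppose s ≡ 11 (mod 13). Write s = 13j + 11. Then (13j + 11)² = 169j² + 286j + 121 = 13(13j² + 22j + 9) + 4, so s² ≡ 4 (mod 13).

Converse. This fails: take s = 2. Then 2² = 4 ≡ 4 (mod 13), yet 2 ≡ 2 (mod 13), not 11.

The forward direction holds; the converse fails.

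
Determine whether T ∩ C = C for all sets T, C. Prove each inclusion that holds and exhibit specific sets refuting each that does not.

Only the forward inclusion holds.

Forward inclusion. Let x ∈ T ∩ C. Then x ∈ T ∩ C, from which x ∈ C.

Reverse inclusion. This inclusion fails. Take T = ∅, C = {1}; then 1 ∈ C but 1 ∉ T ∩ C.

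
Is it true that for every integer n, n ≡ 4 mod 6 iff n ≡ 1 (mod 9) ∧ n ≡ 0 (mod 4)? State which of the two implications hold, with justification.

(⇒) fails; (⇐) holds.

(⟹) This fails: n = 34 gives 34 ≡ 4 (mod 6) but 34 ≡ 7 (mod 9), so the conjunction on the right does not hold.

(⟸) Conversely, if n ≡ 1 (mod 9) and n ≡ 0 (mod 4), then by the Chinese remainder theorem n ≡ 28 (mod 36). Since 28 ≡ 4 (mod 6) and 6 ∣ 36, we get n ≡ 4 (mod 6).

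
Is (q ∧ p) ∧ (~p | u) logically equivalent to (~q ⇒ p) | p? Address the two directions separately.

Forward direction. Assume the antecedent. If q is true, (~q ⇒ p) | p reduces to true regardless of the other variables. If q is false, the antecedent cannot hold. Either way (~q ⇒ p) | p holds.

Converse. This fails. Under q = T, p = F, u = F, the left side is false but the right side is true.

Only the forward direction holds.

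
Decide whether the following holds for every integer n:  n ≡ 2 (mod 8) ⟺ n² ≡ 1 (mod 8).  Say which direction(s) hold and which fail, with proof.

(⇒) fails and (⇐) fails.

(⇒) This fails: take n = 2. Then 2 ≡ 2 (mod 8), but 2² = 4 ≡ 4 (mod 8), not 1.

(⇐) This fails: take n = 1. Then 1² = 1 ≡ 1 (mod 8), yet 1 ≡ 1 (mod 8), not 2.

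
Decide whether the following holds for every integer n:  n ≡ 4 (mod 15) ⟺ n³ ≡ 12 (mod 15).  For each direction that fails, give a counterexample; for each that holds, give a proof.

Neither implication holds.

(⇒) This fails: take n = 4. Then 4 ≡ 4 (mod 15), but 4³ = 64 ≡ 4 (mod 15), not 12.

(⇐) This fails: take n = 3. Then 3³ = 27 ≡ 12 (mod 15), yet 3 ≡ 3 (mod 15), not 4.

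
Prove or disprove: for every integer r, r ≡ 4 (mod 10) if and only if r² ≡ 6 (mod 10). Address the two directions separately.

(⇒) Suppose r ≡ 4 (mod 10). Write r = 10j + 4. Then (10j + 4)² = 100j² + 80j + 16 = 10(10j² + 8j + 1) + 6, so r² ≡ 6 (mod 10).

(⇐) This fails: take r = 6. Then 6² = 36 ≡ 6 (mod 10), yet 6 ≡ 6 (mod 10), not 4.

Not equivalent: only (⇒) holds.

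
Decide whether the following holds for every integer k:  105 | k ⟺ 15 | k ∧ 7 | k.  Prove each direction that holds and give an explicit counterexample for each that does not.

The biconditional holds.

Converse. Suppose 15 ∣ k and 7 ∣ k. Any common multiple of 15 and 7 is a multiple of their lcm; here gcd(15, 7) = 1, so lcm(15, 7) = 15·7 = 105, so 105 ∣ k.

Forward direction. If 105 ∣ k, write k = 105q. Since 105 = 7·15, k = 15·(7q), so 15 ∣ k; and since 105 = 15·7, k = 7·(15q), so 7 ∣ k.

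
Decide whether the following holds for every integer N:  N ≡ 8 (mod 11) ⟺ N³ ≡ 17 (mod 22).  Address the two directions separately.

[⇒] This fails: take N = 8. Then 8 ≡ 8 (mod 11), but 8³ = 512 ≡ 6 (mod 22), not 17.

[⇐] Conversely, the residues r modulo 22 with r³ ≡ 17 (mod 22) are exactly {19}, and each is ≡ 8 (mod 11).

(⇒) fails; (⇐) holds.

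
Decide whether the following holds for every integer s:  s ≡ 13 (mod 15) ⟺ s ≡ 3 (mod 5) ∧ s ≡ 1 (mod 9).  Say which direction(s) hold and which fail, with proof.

Forward direction. This fails: s = 43 gives 43 ≡ 13 (mod 15) but 43 ≡ 7 (mod 9), so the conjunction on the right does not hold.

Converse. If s ≡ 3 (mod 5) and s ≡ 1 (mod 9), then by the Chinese remainder theorem s ≡ 28 (mod 45). Since 28 ≡ 13 (mod 15) and 15 ∣ 45, we get s ≡ 13 (mod 15).

Not equivalent: only (⇐) holds.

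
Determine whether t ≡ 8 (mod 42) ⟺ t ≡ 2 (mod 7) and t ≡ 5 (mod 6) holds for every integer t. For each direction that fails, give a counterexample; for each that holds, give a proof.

Forward direction. This fails: t = 8 gives 8 ≡ 8 (mod 42) but 8 ≡ 1 (mod 7), so the conjunction on the right does not hold.

Converse. This fails: t = 23 satisfies both congruences on the right (23 ≡ 2 mod 7 and 23 ≡ 5 mod 6) yet 23 ≡ 23 (mod 42), not 8.

Both directions fail.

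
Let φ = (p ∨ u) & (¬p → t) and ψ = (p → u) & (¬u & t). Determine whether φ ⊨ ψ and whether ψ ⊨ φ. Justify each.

(⇒) This fails. Under t = T, u = T, p = F, the left side is true but the right side is false.

(⇐) This fails. Under t = T, u = F, p = F, the left side is false but the right side is true.

Both directions fail.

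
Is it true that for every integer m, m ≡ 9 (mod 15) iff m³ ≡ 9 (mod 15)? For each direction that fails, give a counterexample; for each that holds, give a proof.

Both directions hold; the statement is true.

Forward direction. Suppose m ≡ 9 (mod 15). Write m = 15j + 9. Then (15j + 9)³ = 3375j³ + 6075j² + 3645j + 729 = 15(225j³ + 405j² + 243j + 48) + 9, so m³ ≡ 9 (mod 15).

Converse. Suppose m³ ≡ 9 (mod 15). The only residue r in {0, …, 14} with r³ ≡ 9 (mod 15) is r = 9, so m ≡ 9 (mod 15).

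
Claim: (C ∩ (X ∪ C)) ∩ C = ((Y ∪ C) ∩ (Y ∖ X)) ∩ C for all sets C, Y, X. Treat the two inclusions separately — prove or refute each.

(⊆) fails; (⊇) holds.

Forward inclusion. This inclusion fails. Take C = {1}, Y = ∅, X = ∅; then 1 ∈ (C ∩ (X ∪ C)) ∩ C but 1 ∉ ((Y ∪ C) ∩ (Y ∖ X)) ∩ C.

Reverse inclusion. Let x ∈ ((Y ∪ C) ∩ (Y ∖ X)) ∩ C. Then x ∈ C ∩ Y and x ∉ X, from which x ∈ (C ∩ (X ∪ C)) ∩ C.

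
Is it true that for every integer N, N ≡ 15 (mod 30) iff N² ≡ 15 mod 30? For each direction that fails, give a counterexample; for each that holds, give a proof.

(⇒) Suppose N ≡ 15 (mod 30). Write N = 30j + 15. Then (30j + 15)² = 900j² + 900j + 225 = 30(30j² + 30j + 7) + 15, so N² ≡ 15 (mod 30).

(⇐) Conversely, suppose N² ≡ 15 (mod 30). The only residue r in {0, …, 29} with r² ≡ 15 (mod 30) is r = 15, so N ≡ 15 (mod 30).

Both directions hold; the statement is true.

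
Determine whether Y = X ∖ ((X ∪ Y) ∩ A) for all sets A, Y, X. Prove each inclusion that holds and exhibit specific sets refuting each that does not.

(⊆) This inclusion fails. Take A = ∅, Y = {1}, X = ∅; then 1 ∈ Y but 1 ∉ X ∖ ((X ∪ Y) ∩ A).

(⊇) This inclusion fails. Take A = ∅, Y = ∅, X = {1}; then 1 ∈ X ∖ ((X ∪ Y) ∩ A) but 1 ∉ Y.

Neither inclusion holds.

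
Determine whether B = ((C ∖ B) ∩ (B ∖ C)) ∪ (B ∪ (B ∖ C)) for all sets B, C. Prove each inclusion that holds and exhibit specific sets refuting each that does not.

(⊆) Let x ∈ B. Then either x ∈ B and x ∉ C; or x ∈ B ∩ C. In each case x ∈ ((C ∖ B) ∩ (B ∖ C)) ∪ (B ∪ (B ∖ C)), so B ⊆ ((C ∖ B) ∩ (B ∖ C)) ∪ (B ∪ (B ∖ C)).

(⊇) Let x ∈ ((C ∖ B) ∩ (B ∖ C)) ∪ (B ∪ (B ∖ C)). Then either x ∈ B and x ∉ C; or x ∈ B ∩ C. In each case x ∈ B, so ((C ∖ B) ∩ (B ∖ C)) ∪ (B ∪ (B ∖ C)) ⊆ B.

Both inclusions hold; the sets are equal.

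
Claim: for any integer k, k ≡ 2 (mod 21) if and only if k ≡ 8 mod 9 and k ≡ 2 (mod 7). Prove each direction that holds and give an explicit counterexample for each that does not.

[⇒] This fails: k = 2 gives 2 ≡ 2 (mod 21) but 2 ≡ 2 (mod 9), so the conjunction on the right does not hold.

[⇐] Conversely, if k ≡ 8 (mod 9) and k ≡ 2 (mod 7), then by the Chinese remainder theorem k ≡ 44 (mod 63). Since 44 ≡ 2 (mod 21) and 21 ∣ 63, we get k ≡ 2 (mod 21).

Only the reverse direction holds.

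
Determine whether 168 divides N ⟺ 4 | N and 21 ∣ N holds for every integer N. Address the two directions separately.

(⇒) holds; (⇐) fails.

(⇒) If 168 ∣ N, write N = 168q. Since 168 = 42·4, N = 4·(42q), so 4 ∣ N; and since 168 = 8·21, N = 21·(8q), so 21 ∣ N.

(⇐) This fails: take N = 84. Both 4 ∣ 84 and 21 ∣ 84, yet 84 is not a multiple of 168 (since 84 = 0·168 + 84), so 168 ∤ 84.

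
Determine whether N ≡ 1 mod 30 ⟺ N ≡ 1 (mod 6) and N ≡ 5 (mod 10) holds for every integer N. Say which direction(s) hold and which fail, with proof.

(⇒) This fails: N = 1 gives 1 ≡ 1 (mod 30) but 1 ≡ 1 (mod 10), so the conjunction on the right does not hold.

(⇐) This fails: N = 25 satisfies both congruences on the right (25 ≡ 1 mod 6 and 25 ≡ 5 mod 10) yet 25 ≡ 25 (mod 30), not 1.

Both directions fail.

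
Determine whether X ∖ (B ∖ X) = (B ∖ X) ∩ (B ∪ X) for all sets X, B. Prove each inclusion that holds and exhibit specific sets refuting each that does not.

(⊆) fails and (⊇) fails.

Forward inclusion. This inclusion fails. Take X = {1}, B = ∅; then 1 ∈ X ∖ (B ∖ X) but 1 ∉ (B ∖ X) ∩ (B ∪ X).

Reverse inclusion. This inclusion fails. Take X = ∅, B = {1}; then 1 ∈ (B ∖ X) ∩ (B ∪ X) but 1 ∉ X ∖ (B ∖ X).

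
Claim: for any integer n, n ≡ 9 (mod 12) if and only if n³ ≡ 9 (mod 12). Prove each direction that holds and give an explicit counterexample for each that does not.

Both directions hold.

(⇒) Suppose n ≡ 9 (mod 12). Write n = 12j + 9. Then (12j + 9)³ = 1728j³ + 3888j² + 2916j + 729 = 12(144j³ + 324j² + 243j + 60) + 9, so n³ ≡ 9 (mod 12).

(⇐) Conversely, suppose n³ ≡ 9 (mod 12). The only residue r in {0, …, 11} with r³ ≡ 9 (mod 12) is r = 9, so n ≡ 9 (mod 12).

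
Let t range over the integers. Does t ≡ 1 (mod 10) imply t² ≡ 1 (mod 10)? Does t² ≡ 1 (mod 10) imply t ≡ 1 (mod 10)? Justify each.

(⇒) Suppose t ≡ 1 (mod 10). Write t = 10j + 1. Then (10j + 1)² = 100j² + 20j + 1 = 10(10j² + 2j) + 1, so t² ≡ 1 (mod 10).

(⇐) This fails: take t = 9. Then 9² = 81 ≡ 1 (mod 10), yet 9 ≡ 9 (mod 10), not 1.

(⇒) holds; (⇐) fails.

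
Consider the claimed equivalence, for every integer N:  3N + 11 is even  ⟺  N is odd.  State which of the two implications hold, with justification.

(⟹) Suppose 3N + 11 is even. Since 3 is odd, 3N and N have the same parity, so 3N + 11 ≡ N + 11 (mod 2). As 11 is odd, 3N + 11 is even exactly when N is odd. Thus N is odd.

(⟸) Conversely, suppose N is odd; write N = 2j + 1. Then 3N + 11 = 3·(2j + 1) + 11 = 2·3j + 14, which is even.

The biconditional holds.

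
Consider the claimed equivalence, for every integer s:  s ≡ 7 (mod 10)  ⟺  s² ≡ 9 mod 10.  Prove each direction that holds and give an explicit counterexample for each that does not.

(⟹) Suppose s ≡ 7 (mod 10). Write s = 10j + 7. Then (10j + 7)² = 100j² + 140j + 49 = 10(10j² + 14j + 4) + 9, so s² ≡ 9 (mod 10).

(⟸) This fails: take s = 3. Then 3² = 9 ≡ 9 (mod 10), yet 3 ≡ 3 (mod 10), not 7.

Only the forward implication holds.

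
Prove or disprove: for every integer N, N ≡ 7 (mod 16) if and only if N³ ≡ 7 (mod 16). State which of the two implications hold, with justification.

Both implications hold.

(⟹) Suppose N ≡ 7 (mod 16). Write N = 16j + 7. Then (16j + 7)³ = 4096j³ + 5376j² + 2352j + 343 = 16(256j³ + 336j² + 147j + 21) + 7, so N³ ≡ 7 (mod 16).

(⟸) Conversely, suppose N³ ≡ 7 (mod 16). The only residue r in {0, …, 15} with r³ ≡ 7 (mod 16) is r = 7, so N ≡ 7 (mod 16).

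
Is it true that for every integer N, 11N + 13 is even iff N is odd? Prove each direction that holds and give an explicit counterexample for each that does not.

Forward direction. Suppose 11N + 13 is even. Since 11 is odd, 11N and N have the same parity, so 11N + 13 ≡ N + 13 (mod 2). As 13 is odd, 11N + 13 is even exactly when N is odd. Thus N is odd.

Converse. Suppose N is odd; write N = 2j + 1. Then 11N + 13 = 11·(2j + 1) + 13 = 2·11j + 24, which is even.

The biconditional holds.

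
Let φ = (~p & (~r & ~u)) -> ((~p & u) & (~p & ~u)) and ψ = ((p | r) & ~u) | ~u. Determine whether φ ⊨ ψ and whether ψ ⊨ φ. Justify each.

Neither direction holds.

Forward direction. This fails. Under p = F, u = T, r = F, the left side is true but the right side is false.

Converse. This fails. Under p = F, u = F, r = F, the left side is false but the right side is true.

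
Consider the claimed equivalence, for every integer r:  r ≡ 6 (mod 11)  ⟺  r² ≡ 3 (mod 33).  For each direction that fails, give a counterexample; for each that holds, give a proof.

(→) This fails: take r = 17. Then 17 ≡ 6 (mod 11), but 17² = 289 ≡ 25 (mod 33), not 3.

(←) This fails: take r = 27. Then 27² = 729 ≡ 3 (mod 33), yet 27 ≡ 5 (mod 11), not 6.

Neither direction holds.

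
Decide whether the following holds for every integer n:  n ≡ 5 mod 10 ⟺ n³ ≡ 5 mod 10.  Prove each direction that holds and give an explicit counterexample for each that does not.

(⇒) Suppose n ≡ 5 mod 10. Write n = 10j + 5. Then (10j + 5)³ = 1000j³ + 1500j² + 750j + 125 = 10(100j³ + 150j² + 75j + 12) + 5, so n³ ≡ 5 (mod 10).

(⇐) Conversely, suppose n³ ≡ 5 (mod 10). The only residue r in {0, …, 9} with r³ ≡ 5 (mod 10) is r = 5, so n ≡ 5 (mod 10).

The biconditional holds.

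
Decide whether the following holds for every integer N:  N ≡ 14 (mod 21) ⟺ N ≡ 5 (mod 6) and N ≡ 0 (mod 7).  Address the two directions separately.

Forward direction. This fails: N = 14 gives 14 ≡ 14 (mod 21) but 14 ≡ 2 (mod 6), so the conjunction on the right does not hold.

Converse. If N ≡ 5 (mod 6) and N ≡ 0 (mod 7), then by the Chinese remainder theorem N ≡ 35 (mod 42). Since 35 ≡ 14 (mod 21) and 21 ∣ 42, we get N ≡ 14 (mod 21).

The forward direction fails; the converse holds.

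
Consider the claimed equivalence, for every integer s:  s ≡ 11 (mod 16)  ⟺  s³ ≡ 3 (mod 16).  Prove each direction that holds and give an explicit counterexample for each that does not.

Both directions hold; the statement is true.

(⇒) Suppose s ≡ 11 (mod 16). Write s = 16j + 11. Then (16j + 11)³ = 4096j³ + 8448j² + 5808j + 1331 = 16(256j³ + 528j² + 363j + 83) + 3, so s³ ≡ 3 (mod 16).

(⇐) Conversely, suppose s³ ≡ 3 (mod 16). The only residue r in {0, …, 15} with r³ ≡ 3 (mod 16) is r = 11, so s ≡ 11 (mod 16).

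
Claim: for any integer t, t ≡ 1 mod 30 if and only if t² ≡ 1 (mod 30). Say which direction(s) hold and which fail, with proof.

The forward direction holds; the converse fails.

Forward direction. Suppose t ≡ 1 mod 30. Write t = 30j + 1. Then (30j + 1)² = 900j² + 60j + 1 = 30(30j² + 2j) + 1, so t² ≡ 1 (mod 30).

Converse. This fails: take t = 11. Then 11² = 121 ≡ 1 (mod 30), yet 11 ≡ 11 (mod 30), not 1.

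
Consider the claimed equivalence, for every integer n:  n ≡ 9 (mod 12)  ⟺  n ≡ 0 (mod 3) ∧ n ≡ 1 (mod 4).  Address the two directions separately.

(⟹) Suppose n ≡ 9 (mod 12); write n = 12j + 9. Since 3 ∣ 12, reducing mod 3 gives n ≡ 9 ≡ 0 (mod 3); since 4 ∣ 12, reducing mod 4 gives n ≡ 9 ≡ 1 (mod 4).

(⟸) Conversely, if n ≡ 0 (mod 3) and n ≡ 1 (mod 4), then by the Chinese remainder theorem n ≡ 9 (mod 12). This is exactly n ≡ 9 (mod 12).

The biconditional holds.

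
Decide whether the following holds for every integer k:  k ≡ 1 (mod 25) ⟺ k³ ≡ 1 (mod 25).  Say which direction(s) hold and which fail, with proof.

Converse. Suppose k³ ≡ 1 (mod 25). The only residue r in {0, …, 24} with r³ ≡ 1 (mod 25) is r = 1, so k ≡ 1 (mod 25).

Forward direction. Suppose k ≡ 1 (mod 25). Write k = 25j + 1. Then (25j + 1)³ = 15625j³ + 1875j² + 75j + 1 = 25(625j³ + 75j² + 3j) + 1, so k³ ≡ 1 (mod 25).

Both directions hold.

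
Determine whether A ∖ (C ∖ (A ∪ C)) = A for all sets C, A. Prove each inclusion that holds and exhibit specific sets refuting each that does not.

Both inclusions hold; the sets are equal.

Forward inclusion. Let x ∈ A ∖ (C ∖ (A ∪ C)). Then either x ∈ A and x ∉ C; or x ∈ C ∩ A. In each case x ∈ A, so A ∖ (C ∖ (A ∪ C)) ⊆ A.

Reverse inclusion. Let x ∈ A. Then either x ∈ A and x ∉ C; or x ∈ C ∩ A. In each case x ∈ A ∖ (C ∖ (A ∪ C)), so A ⊆ A ∖ (C ∖ (A ∪ C)).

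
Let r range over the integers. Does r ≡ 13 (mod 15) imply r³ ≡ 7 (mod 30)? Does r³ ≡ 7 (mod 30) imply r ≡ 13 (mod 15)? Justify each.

The forward direction fails; the converse holds.

(←) The residues r modulo 30 with r³ ≡ 7 (mod 30) are exactly {13}, and each is ≡ 13 (mod 15).

(→) This fails: take r = 28. Then 28 ≡ 13 (mod 15), but 28³ = 21952 ≡ 22 (mod 30), not 7.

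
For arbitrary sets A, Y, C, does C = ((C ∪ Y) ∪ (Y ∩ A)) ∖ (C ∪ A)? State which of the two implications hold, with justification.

Forward inclusion. This inclusion fails. Take A = ∅, Y = ∅, C = {1}; then 1 ∈ C but 1 ∉ ((C ∪ Y) ∪ (Y ∩ A)) ∖ (C ∪ A).

Reverse inclusion. This inclusion fails. Take A = ∅, Y = {1}, C = ∅; then 1 ∈ ((C ∪ Y) ∪ (Y ∩ A)) ∖ (C ∪ A) but 1 ∉ C.

Both inclusions fail.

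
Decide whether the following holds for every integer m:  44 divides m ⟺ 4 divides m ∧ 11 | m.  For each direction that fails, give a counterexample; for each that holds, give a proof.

Both directions hold.

(⟸) Suppose 4 ∣ m and 11 ∣ m. Any common multiple of 4 and 11 is a multiple of their lcm; here gcd(4, 11) = 1, so lcm(4, 11) = 4·11 = 44, so 44 ∣ m.

(⟹) If 44 ∣ m, write m = 44q. Since 44 = 11·4, m = 4·(11q), so 4 ∣ m; and since 44 = 4·11, m = 11·(4q), so 11 ∣ m.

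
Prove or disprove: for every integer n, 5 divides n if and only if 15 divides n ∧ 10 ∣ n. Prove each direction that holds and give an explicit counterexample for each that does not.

Not equivalent: only (⇐) holds.

(⇐) Suppose 15 ∣ n and 10 ∣ n. Any common multiple of 15 and 10 is a multiple of their lcm; here lcm(15, 10) = 15·10/gcd(15, 10) = 150/5 = 30, so 30 ∣ n. Since 5 ∣ 30, it follows that 5 ∣ n.

(⇒) This fails: take n = 5. Certainly 5 ∣ 5, but 15 ∤ 5.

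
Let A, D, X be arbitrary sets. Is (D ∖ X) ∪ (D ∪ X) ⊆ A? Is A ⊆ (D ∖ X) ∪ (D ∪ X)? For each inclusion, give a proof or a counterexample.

(⊆) This inclusion fails. Take A = ∅, D = {1}, X = ∅; then 1 ∈ (D ∖ X) ∪ (D ∪ X) but 1 ∉ A.

(⊇) This inclusion fails. Take A = {1}, D = ∅, X = ∅; then 1 ∈ A but 1 ∉ (D ∖ X) ∪ (D ∪ X).

Neither inclusion holds.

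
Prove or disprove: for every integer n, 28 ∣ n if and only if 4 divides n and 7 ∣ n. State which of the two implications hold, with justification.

The biconditional holds.

[⇒] If 28 ∣ n, write n = 28q. Since 28 = 7·4, n = 4·(7q), so 4 ∣ n; and since 28 = 4·7, n = 7·(4q), so 7 ∣ n.

[⇐] Suppose 4 ∣ n and 7 ∣ n. Any common multiple of 4 and 7 is a multiple of their lcm; here gcd(4, 7) = 1, so lcm(4, 7) = 4·7 = 28, so 28 ∣ n.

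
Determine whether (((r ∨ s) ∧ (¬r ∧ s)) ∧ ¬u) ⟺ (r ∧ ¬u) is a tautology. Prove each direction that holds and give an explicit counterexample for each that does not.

Both directions fail.

(⟹) This fails. Under u = F, r = F, s = T, the left side is true but the right side is false.

(⟸) This fails. Under u = F, r = T, s = F, the left side is false but the right side is true.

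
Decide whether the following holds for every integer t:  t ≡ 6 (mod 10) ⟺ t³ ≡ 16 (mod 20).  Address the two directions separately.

Both implications hold.

(→) Suppose t ≡ 6 (mod 10). Working modulo 20, t ∈ {6, 16}; for each such r, r³ ≡ 16 (mod 20).

(←) Conversely, the residues r modulo 20 with r³ ≡ 16 (mod 20) are exactly {6, 16}, and each is ≡ 6 (mod 10).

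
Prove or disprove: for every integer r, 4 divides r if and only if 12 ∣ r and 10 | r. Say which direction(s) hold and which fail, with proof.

Only the reverse direction holds.

[⇒] This fails: take r = 4. Certainly 4 ∣ 4, but 12 ∤ 4.

[⇐] Suppose 12 ∣ r and 10 ∣ r. Any common multiple of 12 and 10 is a multiple of their lcm; here lcm(12, 10) = 12·10/gcd(12, 10) = 120/2 = 60, so 60 ∣ r. Since 4 ∣ 60, it follows that 4 ∣ r.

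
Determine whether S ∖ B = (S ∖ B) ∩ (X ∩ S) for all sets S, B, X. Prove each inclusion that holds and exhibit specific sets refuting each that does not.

Only the reverse inclusion holds.

Reverse inclusion. Let x ∈ (S ∖ B) ∩ (X ∩ S). Then x ∈ S ∩ X and x ∉ B, from which x ∈ S ∖ B.

Forward inclusion. This inclusion fails. Take S = {1}, B = ∅, X = ∅; then 1 ∈ S ∖ B but 1 ∉ (S ∖ B) ∩ (X ∩ S).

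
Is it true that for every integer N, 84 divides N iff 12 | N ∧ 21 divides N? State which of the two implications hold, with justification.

Both directions hold.

(⇒) If 84 ∣ N, write N = 84q. Since 84 = 7·12, N = 12·(7q), so 12 ∣ N; and since 84 = 4·21, N = 21·(4q), so 21 ∣ N.

(⇐) Suppose 12 ∣ N and 21 ∣ N. Any common multiple of 12 and 21 is a multiple of their lcm; here lcm(12, 21) = 12·21/gcd(12, 21) = 252/3 = 84, so 84 ∣ N.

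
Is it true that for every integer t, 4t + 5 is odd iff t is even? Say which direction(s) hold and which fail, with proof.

The forward direction fails; the converse holds.

(⟹) This fails: take t = 3. Then 4t + 5 = 17, which is odd, yet t = 3 is odd, not even.

(⟸) Suppose t is even. Since 4 is even, 4t is even for every t, so 4t + 5 has the same parity as 5, which is odd. Hence 4t + 5 is odd.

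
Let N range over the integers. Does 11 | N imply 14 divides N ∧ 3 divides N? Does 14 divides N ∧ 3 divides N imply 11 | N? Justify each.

Neither direction holds.

Forward direction. This fails: take N = 11. Certainly 11 ∣ 11, but 14 ∤ 11.

Converse. This fails: take N = 42. Both 14 ∣ 42 and 3 ∣ 42, yet 42 is not a multiple of 11 (since 42 = 3·11 + 9), so 11 ∤ 42.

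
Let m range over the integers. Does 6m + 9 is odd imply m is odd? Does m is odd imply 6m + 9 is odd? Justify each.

(⇒) fails; (⇐) holds.

[⇒] This fails: take m = 2. Then 6m + 9 = 21, which is odd, yet m = 2 is even, not odd.

[⇐] Suppose m is odd. Since 6 is even, 6m is even for every m, so 6m + 9 has the same parity as 9, which is odd. Hence 6m + 9 is odd.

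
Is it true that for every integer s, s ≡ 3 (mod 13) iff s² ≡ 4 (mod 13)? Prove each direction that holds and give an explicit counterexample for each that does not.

Neither direction holds.

(⟹) This fails: take s = 3. Then 3 ≡ 3 (mod 13), but 3² = 9 ≡ 9 (mod 13), not 4.

(⟸) This fails: take s = 2. Then 2² = 4 ≡ 4 (mod 13), yet 2 ≡ 2 (mod 13), not 3.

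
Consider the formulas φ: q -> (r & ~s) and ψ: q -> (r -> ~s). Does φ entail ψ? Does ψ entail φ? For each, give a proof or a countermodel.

(⇐) This fails. Under s = F, r = F, q = T, the left side is false but the right side is true.

(⇒) Assume the antecedent. If s is true, the antecedent forces (s = T, r = F, q = F) or (s = T, r = T, q = F), and q -> (r -> ~s) holds there. If s is false, q -> (r -> ~s) reduces to true regardless of the other variables. Either way q -> (r -> ~s) holds.

(⇒) holds; (⇐) fails.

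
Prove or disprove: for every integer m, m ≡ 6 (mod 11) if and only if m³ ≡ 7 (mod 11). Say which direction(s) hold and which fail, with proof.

Equivalent; both directions hold.

(⟸) For the converse, argue contrapositively. If m ≢ 6 (mod 11), then m is congruent to one of 0, 1, 2, 3, 4, 5, 7, 8, 9, 10 modulo 11, and these give m³ ≡ 0, 1, 8, 5, 9, 4, 2, 6, 3, 10 respectively — never 7.

(⟹) Suppose m ≡ 6 (mod 11). Write m = 11j + 6. Then (11j + 6)³ = 1331j³ + 2178j² + 1188j + 216 = 11(121j³ + 198j² + 108j + 19) + 7, so m³ ≡ 7 (mod 11).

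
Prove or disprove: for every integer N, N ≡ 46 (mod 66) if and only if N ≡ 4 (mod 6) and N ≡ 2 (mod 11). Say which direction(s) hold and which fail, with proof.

(→) Suppose N ≡ 46 (mod 66); write N = 66j + 46. Since 6 ∣ 66, reducing mod 6 gives N ≡ 46 ≡ 4 (mod 6); since 11 ∣ 66, reducing mod 11 gives N ≡ 46 ≡ 2 (mod 11).

(←) Conversely, if N ≡ 4 (mod 6) and N ≡ 2 (mod 11), then by the Chinese remainder theorem N ≡ 46 (mod 66). This is exactly N ≡ 46 (mod 66).

Both directions hold.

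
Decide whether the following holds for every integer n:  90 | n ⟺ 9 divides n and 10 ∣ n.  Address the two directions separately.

Both directions hold; the statement is true.

(⇒) If 90 ∣ n, write n = 90q. Since 90 = 10·9, n = 9·(10q), so 9 ∣ n; and since 90 = 9·10, n = 10·(9q), so 10 ∣ n.

(⇐) Suppose 9 ∣ n and 10 ∣ n. Any common multiple of 9 and 10 is a multiple of their lcm; here gcd(9, 10) = 1, so lcm(9, 10) = 9·10 = 90, so 90 ∣ n.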